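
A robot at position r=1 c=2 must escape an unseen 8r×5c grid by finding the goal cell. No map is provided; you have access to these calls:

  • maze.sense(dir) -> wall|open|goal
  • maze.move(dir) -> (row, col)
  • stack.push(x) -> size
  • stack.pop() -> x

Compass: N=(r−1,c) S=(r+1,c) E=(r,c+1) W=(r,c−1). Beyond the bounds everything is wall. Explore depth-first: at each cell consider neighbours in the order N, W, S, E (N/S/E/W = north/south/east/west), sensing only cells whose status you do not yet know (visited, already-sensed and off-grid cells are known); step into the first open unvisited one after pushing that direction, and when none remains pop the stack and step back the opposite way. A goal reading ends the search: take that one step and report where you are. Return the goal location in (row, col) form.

// 1. sense(dir=north) -> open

// 2. push(x=north) -> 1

// 3. move(dir=north) -> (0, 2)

// 4. sense(dir=west) -> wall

// 5. sense(dir=east) -> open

// 6. push(x=east) -> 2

// 7. move(dir=east) -> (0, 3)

// 8. sense(dir=south) -> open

// 9. push(x=south) -> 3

// 10. move(dir=south) -> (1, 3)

// 11. sense(dir=south) -> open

// 12. push(x=south) -> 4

// 13. move(dir=south) -> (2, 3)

// 14. sense(dir=west) -> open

// 15. push(x=west) -> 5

// 16. move(dir=west) -> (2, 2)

// 17. sense(dir=west) -> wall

// 18. sense(dir=south) -> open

// 19. push(x=south) -> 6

// 20. move(dir=south) -> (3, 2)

// 21. sense(dir=west) -> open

// 22. push(x=west) -> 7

// 23. move(dir=west) -> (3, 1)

// 24. sense(dir=west) -> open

// 25. push(x=west) -> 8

// 26. move(dir=west) -> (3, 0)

// 27. sense(dir=north) -> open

// 28. push(x=north) -> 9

// 29. move(dir=north) -> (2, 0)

// 30. sense(dir=north) -> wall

// 31. pop() -> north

// 32. move(dir=south) -> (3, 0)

// 33. sense(dir=south) -> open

// 34. push(x=south) -> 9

// 35. move(dir=south) -> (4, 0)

// 36. sense(dir=south) -> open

// 37. push(x=south) -> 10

// 38. move(dir=south) -> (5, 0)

// 39. sense(dir=south) -> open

// 40. push(x=south) -> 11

// 41. move(dir=south) -> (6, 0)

// 42. sense(dir=south) -> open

// 43. push(x=south) -> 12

// 44. move(dir=south) -> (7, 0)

// 45. sense(dir=east) -> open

// 46. push(x=east) -> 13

// 47. move(dir=east) -> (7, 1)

// 48. sense(dir=north) -> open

// 49. push(x=north) -> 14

// 50. move(dir=north) -> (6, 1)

// 51. sense(dir=north) -> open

// 52. push(x=north) -> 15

// 53. move(dir=north) -> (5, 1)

// 54. sense(dir=north) -> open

// 55. push(x=north) -> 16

// 56. move(dir=north) -> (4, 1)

// 57. sense(dir=east) -> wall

// 58. pop() -> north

// 59. move(dir=south) -> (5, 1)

// 60. sense(dir=east) -> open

// 61. push(x=east) -> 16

// 62. move(dir=east) -> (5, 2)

// 63. sense(dir=south) -> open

// 64. push(x=south) -> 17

// 65. move(dir=south) -> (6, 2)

// 66. sense(dir=south) -> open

// 67. push(x=south) -> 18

// 68. move(dir=south) -> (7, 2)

// 69. sense(dir=east) -> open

// 70. push(x=east) -> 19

// 71. move(dir=east) -> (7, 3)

// 72. sense(dir=north) -> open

// 73. push(x=north) -> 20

// 74. move(dir=north) -> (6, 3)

// 75. sense(dir=north) -> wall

// 76. sense(dir=east) -> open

// 77. push(x=east) -> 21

// 78. move(dir=east) -> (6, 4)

// 79. sense(dir=north) -> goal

// 80. move(dir=north) -> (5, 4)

Answer: (5, 4)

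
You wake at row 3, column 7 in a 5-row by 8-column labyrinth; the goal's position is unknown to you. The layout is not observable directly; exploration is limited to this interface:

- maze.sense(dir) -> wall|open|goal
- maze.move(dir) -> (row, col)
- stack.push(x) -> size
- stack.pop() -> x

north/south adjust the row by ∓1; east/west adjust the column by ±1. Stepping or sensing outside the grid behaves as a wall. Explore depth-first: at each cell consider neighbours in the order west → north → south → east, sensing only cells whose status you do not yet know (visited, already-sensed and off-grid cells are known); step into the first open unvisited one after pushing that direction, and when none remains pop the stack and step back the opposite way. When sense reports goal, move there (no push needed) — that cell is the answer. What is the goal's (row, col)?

$ maze.sense dir='west'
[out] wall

$ maze.sense dir='north'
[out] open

$ stack.push x='north'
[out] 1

$ maze.move dir='north'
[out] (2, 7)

$ maze.sense dir='west'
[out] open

$ stack.push x='west'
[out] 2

$ maze.move dir='west'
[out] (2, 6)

$ maze.sense dir='west'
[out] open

$ stack.push x='west'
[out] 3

$ maze.move dir='west'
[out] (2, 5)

$ maze.sense dir='west'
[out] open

$ stack.push x='west'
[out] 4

$ maze.move dir='west'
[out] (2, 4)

$ maze.sense dir='west'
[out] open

$ stack.push x='west'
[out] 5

$ maze.move dir='west'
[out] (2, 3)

$ maze.sense dir='west'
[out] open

$ stack.push x='west'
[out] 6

$ maze.move dir='west'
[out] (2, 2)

$ maze.sense dir='west'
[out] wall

$ maze.sense dir='north'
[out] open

$ stack.push x='north'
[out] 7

$ maze.move dir='north'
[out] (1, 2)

$ maze.sense dir='west'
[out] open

$ stack.push x='west'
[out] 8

$ maze.move dir='west'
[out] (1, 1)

$ maze.sense dir='west'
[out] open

$ stack.push x='west'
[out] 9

$ maze.move dir='west'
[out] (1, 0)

$ maze.sense dir='north'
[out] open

$ stack.push x='north'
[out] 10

$ maze.move dir='north'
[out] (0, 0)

$ maze.sense dir='east'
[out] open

$ stack.push x='east'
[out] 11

$ maze.move dir='east'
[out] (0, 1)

$ maze.sense dir='east'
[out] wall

$ stack.pop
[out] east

$ maze.move dir='west'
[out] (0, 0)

$ stack.pop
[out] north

$ maze.move dir='south'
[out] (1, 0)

$ maze.sense dir='south'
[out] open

$ stack.push x='south'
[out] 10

$ maze.move dir='south'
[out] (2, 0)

$ maze.sense dir='south'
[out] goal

$ maze.move dir='south'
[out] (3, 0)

Answer: (3, 0)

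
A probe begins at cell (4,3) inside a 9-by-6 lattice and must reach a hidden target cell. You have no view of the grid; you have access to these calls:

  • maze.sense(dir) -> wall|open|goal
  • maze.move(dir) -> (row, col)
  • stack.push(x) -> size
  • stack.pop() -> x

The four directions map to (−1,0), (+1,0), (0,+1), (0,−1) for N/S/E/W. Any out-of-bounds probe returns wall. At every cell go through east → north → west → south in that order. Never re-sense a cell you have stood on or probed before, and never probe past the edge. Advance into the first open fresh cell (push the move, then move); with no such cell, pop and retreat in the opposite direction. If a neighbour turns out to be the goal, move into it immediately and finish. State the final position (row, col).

·→ sense(dir=east)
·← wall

·→ sense(dir=north)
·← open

·→ push(x=north)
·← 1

·→ move(dir=north)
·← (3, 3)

·→ sense(dir=east)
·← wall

·→ sense(dir=north)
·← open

·→ push(x=north)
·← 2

·→ move(dir=north)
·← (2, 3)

·→ sense(dir=east)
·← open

·→ push(x=east)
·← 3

·→ move(dir=east)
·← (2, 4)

·→ sense(dir=east)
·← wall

·→ sense(dir=north)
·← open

·→ push(x=north)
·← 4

·→ move(dir=north)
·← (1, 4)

·→ sense(dir=east)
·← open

·→ push(x=east)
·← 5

·→ move(dir=east)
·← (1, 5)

·→ sense(dir=north)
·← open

·→ push(x=north)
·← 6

·→ move(dir=north)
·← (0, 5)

·→ sense(dir=west)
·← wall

·→ pop()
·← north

·→ move(dir=south)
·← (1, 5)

·→ pop()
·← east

·→ move(dir=west)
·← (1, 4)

·→ sense(dir=west)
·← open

·→ push(x=west)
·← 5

·→ move(dir=west)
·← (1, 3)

·→ sense(dir=north)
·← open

·→ push(x=north)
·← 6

·→ move(dir=north)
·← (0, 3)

·→ sense(dir=west)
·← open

·→ push(x=west)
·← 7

·→ move(dir=west)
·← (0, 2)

·→ sense(dir=west)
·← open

·→ push(x=west)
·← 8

·→ move(dir=west)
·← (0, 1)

·→ sense(dir=west)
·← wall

·→ sense(dir=south)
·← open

·→ push(x=south)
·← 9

·→ move(dir=south)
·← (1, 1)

·→ sense(dir=east)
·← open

·→ push(x=east)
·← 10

·→ move(dir=east)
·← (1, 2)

·→ sense(dir=south)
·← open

·→ push(x=south)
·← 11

·→ move(dir=south)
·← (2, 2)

·→ sense(dir=west)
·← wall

·→ sense(dir=south)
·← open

·→ push(x=south)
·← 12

·→ move(dir=south)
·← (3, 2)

·→ sense(dir=west)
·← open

·→ push(x=west)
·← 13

·→ move(dir=west)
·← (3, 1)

·→ sense(dir=west)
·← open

·→ push(x=west)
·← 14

·→ move(dir=west)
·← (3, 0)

·→ sense(dir=north)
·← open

·→ push(x=north)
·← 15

·→ move(dir=north)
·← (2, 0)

·→ sense(dir=north)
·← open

·→ push(x=north)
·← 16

·→ move(dir=north)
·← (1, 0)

·→ pop()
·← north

·→ move(dir=south)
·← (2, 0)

·→ pop()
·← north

·→ move(dir=south)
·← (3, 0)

·→ sense(dir=south)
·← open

·→ push(x=south)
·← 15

·→ move(dir=south)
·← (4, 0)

·→ sense(dir=east)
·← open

·→ push(x=east)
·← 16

·→ move(dir=east)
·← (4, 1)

·→ sense(dir=east)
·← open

·→ push(x=east)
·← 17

·→ move(dir=east)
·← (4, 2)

·→ sense(dir=south)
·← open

·→ push(x=south)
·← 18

·→ move(dir=south)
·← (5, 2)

·→ sense(dir=east)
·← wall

·→ sense(dir=west)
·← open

·→ push(x=west)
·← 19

·→ move(dir=west)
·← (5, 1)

·→ sense(dir=west)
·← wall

·→ sense(dir=south)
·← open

·→ push(x=south)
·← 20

·→ move(dir=south)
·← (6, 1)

·→ sense(dir=east)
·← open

·→ push(x=east)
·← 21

·→ move(dir=east)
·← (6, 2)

·→ sense(dir=east)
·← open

·→ push(x=east)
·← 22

·→ move(dir=east)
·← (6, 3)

·→ sense(dir=east)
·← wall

·→ sense(dir=south)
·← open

·→ push(x=south)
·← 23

·→ move(dir=south)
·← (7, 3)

·→ sense(dir=east)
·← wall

·→ sense(dir=west)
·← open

·→ push(x=west)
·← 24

·→ move(dir=west)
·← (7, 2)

·→ sense(dir=west)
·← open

·→ push(x=west)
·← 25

·→ move(dir=west)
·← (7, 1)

·→ sense(dir=west)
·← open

·→ push(x=west)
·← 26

·→ move(dir=west)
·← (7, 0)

·→ sense(dir=north)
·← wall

·→ sense(dir=south)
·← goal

·→ move(dir=south)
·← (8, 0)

Answer: (8, 0)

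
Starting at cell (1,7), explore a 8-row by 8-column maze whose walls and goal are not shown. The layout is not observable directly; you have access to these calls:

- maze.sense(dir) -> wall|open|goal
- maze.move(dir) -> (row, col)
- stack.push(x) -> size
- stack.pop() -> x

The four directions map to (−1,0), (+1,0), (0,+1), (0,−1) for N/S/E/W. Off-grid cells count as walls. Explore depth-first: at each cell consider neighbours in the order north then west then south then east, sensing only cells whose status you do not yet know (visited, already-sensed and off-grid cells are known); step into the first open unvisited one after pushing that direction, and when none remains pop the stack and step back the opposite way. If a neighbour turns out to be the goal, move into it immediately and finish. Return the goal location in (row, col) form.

~$ maze.sense dir: north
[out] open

~$ stack.push x: north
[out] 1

~$ maze.move dir: north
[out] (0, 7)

~$ maze.sense dir: west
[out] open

~$ stack.push x: west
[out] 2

~$ maze.move dir: west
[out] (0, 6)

~$ maze.sense dir: west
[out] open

~$ stack.push x: west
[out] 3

~$ maze.move dir: west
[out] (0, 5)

~$ maze.sense dir: west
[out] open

~$ stack.push x: west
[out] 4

~$ maze.move dir: west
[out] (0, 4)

~$ maze.sense dir: west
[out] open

~$ stack.push x: west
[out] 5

~$ maze.move dir: west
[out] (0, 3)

~$ maze.sense dir: west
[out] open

~$ stack.push x: west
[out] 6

~$ maze.move dir: west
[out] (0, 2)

~$ maze.sense dir: west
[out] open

~$ stack.push x: west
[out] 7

~$ maze.move dir: west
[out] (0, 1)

~$ maze.sense dir: west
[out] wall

~$ maze.sense dir: south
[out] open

~$ stack.push x: south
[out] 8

~$ maze.move dir: south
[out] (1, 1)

~$ maze.sense dir: west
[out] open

~$ stack.push x: west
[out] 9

~$ maze.move dir: west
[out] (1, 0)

~$ maze.sense dir: south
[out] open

~$ stack.push x: south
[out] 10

~$ maze.move dir: south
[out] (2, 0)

~$ maze.sense dir: south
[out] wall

~$ maze.sense dir: east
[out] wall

~$ stack.pop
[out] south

~$ maze.move dir: north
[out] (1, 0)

~$ stack.pop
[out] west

~$ maze.move dir: east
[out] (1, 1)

~$ maze.sense dir: east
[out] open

~$ stack.push x: east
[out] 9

~$ maze.move dir: east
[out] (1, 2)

~$ maze.sense dir: south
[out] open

~$ stack.push x: south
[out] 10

~$ maze.move dir: south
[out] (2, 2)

~$ maze.sense dir: south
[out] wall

~$ maze.sense dir: east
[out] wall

~$ stack.pop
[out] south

~$ maze.move dir: north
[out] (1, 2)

~$ maze.sense dir: east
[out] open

~$ stack.push x: east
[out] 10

~$ maze.move dir: east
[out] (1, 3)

~$ maze.sense dir: east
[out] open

~$ stack.push x: east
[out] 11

~$ maze.move dir: east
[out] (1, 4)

~$ maze.sense dir: south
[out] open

~$ stack.push x: south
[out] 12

~$ maze.move dir: south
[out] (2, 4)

~$ maze.sense dir: south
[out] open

~$ stack.push x: south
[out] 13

~$ maze.move dir: south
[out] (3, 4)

~$ maze.sense dir: west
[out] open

~$ stack.push x: west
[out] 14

~$ maze.move dir: west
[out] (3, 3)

~$ maze.sense dir: south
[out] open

~$ stack.push x: south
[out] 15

~$ maze.move dir: south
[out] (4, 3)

~$ maze.sense dir: west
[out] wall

~$ maze.sense dir: south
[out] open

~$ stack.push x: south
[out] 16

~$ maze.move dir: south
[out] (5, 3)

~$ maze.sense dir: west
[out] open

~$ stack.push x: west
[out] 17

~$ maze.move dir: west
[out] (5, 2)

~$ maze.sense dir: west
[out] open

~$ stack.push x: west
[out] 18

~$ maze.move dir: west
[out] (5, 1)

~$ maze.sense dir: north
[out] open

~$ stack.push x: north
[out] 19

~$ maze.move dir: north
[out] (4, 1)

~$ maze.sense dir: north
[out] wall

~$ maze.sense dir: west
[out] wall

~$ stack.pop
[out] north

~$ maze.move dir: south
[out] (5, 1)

~$ maze.sense dir: west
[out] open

~$ stack.push x: west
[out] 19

~$ maze.move dir: west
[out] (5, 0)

~$ maze.sense dir: south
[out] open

~$ stack.push x: south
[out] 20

~$ maze.move dir: south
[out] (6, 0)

~$ maze.sense dir: south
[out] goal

~$ maze.move dir: south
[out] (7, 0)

Answer: (7, 0)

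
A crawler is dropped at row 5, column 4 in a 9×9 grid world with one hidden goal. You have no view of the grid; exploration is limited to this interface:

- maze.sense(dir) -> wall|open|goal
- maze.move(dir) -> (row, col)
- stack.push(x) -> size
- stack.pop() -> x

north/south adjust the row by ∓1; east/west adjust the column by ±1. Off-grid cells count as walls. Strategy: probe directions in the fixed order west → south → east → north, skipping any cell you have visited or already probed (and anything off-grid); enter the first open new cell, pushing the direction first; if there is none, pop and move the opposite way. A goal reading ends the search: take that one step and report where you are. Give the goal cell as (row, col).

Do: maze.sense[west]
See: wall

Do: maze.sense[south]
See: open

Do: stack.push[south]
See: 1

Do: maze.move[south]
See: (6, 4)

Do: maze.sense[west]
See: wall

Do: maze.sense[south]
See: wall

Do: maze.sense[east]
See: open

Do: stack.push[east]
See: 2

Do: maze.move[east]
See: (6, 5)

Do: maze.sense[south]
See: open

Do: stack.push[south]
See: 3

Do: maze.move[south]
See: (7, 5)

Do: maze.sense[south]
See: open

Do: stack.push[south]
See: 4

Do: maze.move[south]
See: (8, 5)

Do: maze.sense[west]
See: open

Do: stack.push[west]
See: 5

Do: maze.move[west]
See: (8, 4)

Do: maze.sense[west]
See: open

Do: stack.push[west]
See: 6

Do: maze.move[west]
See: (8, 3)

Do: maze.sense[west]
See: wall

Do: maze.sense[north]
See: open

Do: stack.push[north]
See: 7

Do: maze.move[north]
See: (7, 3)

Do: maze.sense[west]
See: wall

Do: stack.pop[]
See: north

Do: maze.move[south]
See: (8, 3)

Do: stack.pop[]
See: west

Do: maze.move[east]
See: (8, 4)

Do: stack.pop[]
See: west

Do: maze.move[east]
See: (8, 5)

Do: maze.sense[east]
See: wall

Do: stack.pop[]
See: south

Do: maze.move[north]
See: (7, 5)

Do: maze.sense[east]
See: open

Do: stack.push[east]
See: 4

Do: maze.move[east]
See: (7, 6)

Do: maze.sense[east]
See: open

Do: stack.push[east]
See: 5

Do: maze.move[east]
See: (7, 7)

Do: maze.sense[south]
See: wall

Do: maze.sense[east]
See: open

Do: stack.push[east]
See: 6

Do: maze.move[east]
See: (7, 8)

Do: maze.sense[south]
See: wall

Do: maze.sense[north]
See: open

Do: stack.push[north]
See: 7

Do: maze.move[north]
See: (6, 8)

Do: maze.sense[west]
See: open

Do: stack.push[west]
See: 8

Do: maze.move[west]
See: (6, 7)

Do: maze.sense[west]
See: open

Do: stack.push[west]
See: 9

Do: maze.move[west]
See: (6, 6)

Do: maze.sense[north]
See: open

Do: stack.push[north]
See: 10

Do: maze.move[north]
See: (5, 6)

Do: maze.sense[west]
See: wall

Do: maze.sense[east]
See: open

Do: stack.push[east]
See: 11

Do: maze.move[east]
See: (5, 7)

Do: maze.sense[east]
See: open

Do: stack.push[east]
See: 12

Do: maze.move[east]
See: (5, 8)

Do: maze.sense[north]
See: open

Do: stack.push[north]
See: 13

Do: maze.move[north]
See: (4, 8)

Do: maze.sense[west]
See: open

Do: stack.push[west]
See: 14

Do: maze.move[west]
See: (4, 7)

Do: maze.sense[west]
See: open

Do: stack.push[west]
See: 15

Do: maze.move[west]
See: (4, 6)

Do: maze.sense[west]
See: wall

Do: maze.sense[north]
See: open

Do: stack.push[north]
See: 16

Do: maze.move[north]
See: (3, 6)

Do: maze.sense[west]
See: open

Do: stack.push[west]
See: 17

Do: maze.move[west]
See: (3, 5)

Do: maze.sense[west]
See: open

Do: stack.push[west]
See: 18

Do: maze.move[west]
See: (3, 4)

Do: maze.sense[west]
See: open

Do: stack.push[west]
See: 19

Do: maze.move[west]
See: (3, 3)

Do: maze.sense[west]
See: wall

Do: maze.sense[south]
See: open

Do: stack.push[south]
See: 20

Do: maze.move[south]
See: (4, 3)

Do: maze.sense[west]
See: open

Do: stack.push[west]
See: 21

Do: maze.move[west]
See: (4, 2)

Do: maze.sense[west]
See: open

Do: stack.push[west]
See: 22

Do: maze.move[west]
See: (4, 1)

Do: maze.sense[west]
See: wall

Do: maze.sense[south]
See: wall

Do: maze.sense[north]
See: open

Do: stack.push[north]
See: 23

Do: maze.move[north]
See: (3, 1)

Do: maze.sense[west]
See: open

Do: stack.push[west]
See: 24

Do: maze.move[west]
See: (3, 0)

Do: maze.sense[north]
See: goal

Do: maze.move[north]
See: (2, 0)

Answer: (2, 0)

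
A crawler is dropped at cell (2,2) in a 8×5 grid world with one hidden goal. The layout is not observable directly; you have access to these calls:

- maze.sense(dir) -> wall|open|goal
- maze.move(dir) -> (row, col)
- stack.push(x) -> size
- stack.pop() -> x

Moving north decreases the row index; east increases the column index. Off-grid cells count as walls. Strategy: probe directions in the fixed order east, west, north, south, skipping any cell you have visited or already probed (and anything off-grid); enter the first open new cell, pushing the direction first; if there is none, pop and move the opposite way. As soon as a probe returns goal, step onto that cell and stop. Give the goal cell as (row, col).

% maze.sense(dir: east) => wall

% maze.sense(dir: west) => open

% stack.push(x: west) => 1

% maze.move(dir: west) => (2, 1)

% maze.sense(dir: west) => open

% stack.push(x: west) => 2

% maze.move(dir: west) => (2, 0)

% maze.sense(dir: north) => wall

% maze.sense(dir: south) => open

% stack.push(x: south) => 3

% maze.move(dir: south) => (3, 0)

% maze.sense(dir: east) => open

% stack.push(x: east) => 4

% maze.move(dir: east) => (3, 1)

% maze.sense(dir: east) => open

% stack.push(x: east) => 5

% maze.move(dir: east) => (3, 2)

% maze.sense(dir: east) => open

% stack.push(x: east) => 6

% maze.move(dir: east) => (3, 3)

% maze.sense(dir: east) => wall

% maze.sense(dir: south) => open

% stack.push(x: south) => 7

% maze.move(dir: south) => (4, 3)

% maze.sense(dir: east) => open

% stack.push(x: east) => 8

% maze.move(dir: east) => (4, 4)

% maze.sense(dir: south) => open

% stack.push(x: south) => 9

% maze.move(dir: south) => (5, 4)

% maze.sense(dir: west) => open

% stack.push(x: west) => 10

% maze.move(dir: west) => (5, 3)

% maze.sense(dir: west) => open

% stack.push(x: west) => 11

% maze.move(dir: west) => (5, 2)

% maze.sense(dir: west) => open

% stack.push(x: west) => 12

% maze.move(dir: west) => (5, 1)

% maze.sense(dir: west) => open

% stack.push(x: west) => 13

% maze.move(dir: west) => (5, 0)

% maze.sense(dir: north) => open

% stack.push(x: north) => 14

% maze.move(dir: north) => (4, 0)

% maze.sense(dir: east) => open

% stack.push(x: east) => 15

% maze.move(dir: east) => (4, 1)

% maze.sense(dir: east) => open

% stack.push(x: east) => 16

% maze.move(dir: east) => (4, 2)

% stack.pop() => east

% maze.move(dir: west) => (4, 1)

% stack.pop() => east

% maze.move(dir: west) => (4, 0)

% stack.pop() => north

% maze.move(dir: south) => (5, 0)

% maze.sense(dir: south) => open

% stack.push(x: south) => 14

% maze.move(dir: south) => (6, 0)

% maze.sense(dir: east) => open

% stack.push(x: east) => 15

% maze.move(dir: east) => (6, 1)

% maze.sense(dir: east) => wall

% maze.sense(dir: south) => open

% stack.push(x: south) => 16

% maze.move(dir: south) => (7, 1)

% maze.sense(dir: east) => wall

% maze.sense(dir: west) => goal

% maze.move(dir: west) => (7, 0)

Answer: (7, 0)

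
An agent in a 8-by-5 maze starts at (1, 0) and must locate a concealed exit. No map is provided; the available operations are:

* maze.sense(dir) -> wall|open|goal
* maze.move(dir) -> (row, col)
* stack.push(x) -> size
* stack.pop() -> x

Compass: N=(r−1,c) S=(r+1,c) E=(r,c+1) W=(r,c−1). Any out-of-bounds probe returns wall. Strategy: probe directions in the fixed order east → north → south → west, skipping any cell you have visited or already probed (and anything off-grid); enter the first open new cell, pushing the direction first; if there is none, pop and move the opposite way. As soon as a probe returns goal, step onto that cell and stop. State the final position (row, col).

CALL maze.sense[dir=east]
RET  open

CALL stack.push[x=east]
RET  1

CALL maze.move[dir=east]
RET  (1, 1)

CALL maze.sense[dir=east]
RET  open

CALL stack.push[x=east]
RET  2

CALL maze.move[dir=east]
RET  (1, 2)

CALL maze.sense[dir=east]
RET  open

CALL stack.push[x=east]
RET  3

CALL maze.move[dir=east]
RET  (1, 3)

CALL maze.sense[dir=east]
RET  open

CALL stack.push[x=east]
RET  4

CALL maze.move[dir=east]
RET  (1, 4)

CALL maze.sense[dir=north]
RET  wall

CALL maze.sense[dir=south]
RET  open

CALL stack.push[x=south]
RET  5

CALL maze.move[dir=south]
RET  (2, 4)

CALL maze.sense[dir=south]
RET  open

CALL stack.push[x=south]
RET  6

CALL maze.move[dir=south]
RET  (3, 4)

CALL maze.sense[dir=south]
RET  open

CALL stack.push[x=south]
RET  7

CALL maze.move[dir=south]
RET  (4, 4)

CALL maze.sense[dir=south]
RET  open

CALL stack.push[x=south]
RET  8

CALL maze.move[dir=south]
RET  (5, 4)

CALL maze.sense[dir=south]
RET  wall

CALL maze.sense[dir=west]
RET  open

CALL stack.push[x=west]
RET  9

CALL maze.move[dir=west]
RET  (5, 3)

CALL maze.sense[dir=north]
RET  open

CALL stack.push[x=north]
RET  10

CALL maze.move[dir=north]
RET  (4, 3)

CALL maze.sense[dir=north]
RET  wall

CALL maze.sense[dir=west]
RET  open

CALL stack.push[x=west]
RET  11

CALL maze.move[dir=west]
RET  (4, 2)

CALL maze.sense[dir=north]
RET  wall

CALL maze.sense[dir=south]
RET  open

CALL stack.push[x=south]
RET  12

CALL maze.move[dir=south]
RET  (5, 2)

CALL maze.sense[dir=south]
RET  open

CALL stack.push[x=south]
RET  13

CALL maze.move[dir=south]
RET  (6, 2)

CALL maze.sense[dir=east]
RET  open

CALL stack.push[x=east]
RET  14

CALL maze.move[dir=east]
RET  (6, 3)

CALL maze.sense[dir=south]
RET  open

CALL stack.push[x=south]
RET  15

CALL maze.move[dir=south]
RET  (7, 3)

CALL maze.sense[dir=east]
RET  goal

CALL maze.move[dir=east]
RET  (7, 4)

Answer: (7, 4)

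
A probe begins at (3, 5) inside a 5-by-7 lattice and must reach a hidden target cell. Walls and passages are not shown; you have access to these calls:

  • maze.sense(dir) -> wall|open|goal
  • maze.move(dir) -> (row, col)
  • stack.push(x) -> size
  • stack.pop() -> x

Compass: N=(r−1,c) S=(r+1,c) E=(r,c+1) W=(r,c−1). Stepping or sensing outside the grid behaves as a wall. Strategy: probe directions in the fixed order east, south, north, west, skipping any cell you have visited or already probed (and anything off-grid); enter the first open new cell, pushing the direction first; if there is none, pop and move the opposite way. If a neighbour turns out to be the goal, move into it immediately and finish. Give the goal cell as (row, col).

>> maze.sense(dir: east)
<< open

>> stack.push(x: east)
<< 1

>> maze.move(dir: east)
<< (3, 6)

>> maze.sense(dir: south)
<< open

>> stack.push(x: south)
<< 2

>> maze.move(dir: south)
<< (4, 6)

>> maze.sense(dir: west)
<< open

>> stack.push(x: west)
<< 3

>> maze.move(dir: west)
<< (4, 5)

>> maze.sense(dir: west)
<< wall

>> stack.pop()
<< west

>> maze.move(dir: east)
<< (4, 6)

>> stack.pop()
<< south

>> maze.move(dir: north)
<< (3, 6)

>> maze.sense(dir: north)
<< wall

>> stack.pop()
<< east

>> maze.move(dir: west)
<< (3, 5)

>> maze.sense(dir: north)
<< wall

>> maze.sense(dir: west)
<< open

>> stack.push(x: west)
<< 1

>> maze.move(dir: west)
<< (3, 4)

>> maze.sense(dir: north)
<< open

>> stack.push(x: north)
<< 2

>> maze.move(dir: north)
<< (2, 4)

>> maze.sense(dir: north)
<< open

>> stack.push(x: north)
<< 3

>> maze.move(dir: north)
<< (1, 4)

>> maze.sense(dir: east)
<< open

>> stack.push(x: east)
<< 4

>> maze.move(dir: east)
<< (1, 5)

>> maze.sense(dir: east)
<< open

>> stack.push(x: east)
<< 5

>> maze.move(dir: east)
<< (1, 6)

>> maze.sense(dir: north)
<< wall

>> stack.pop()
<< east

>> maze.move(dir: west)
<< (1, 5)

>> maze.sense(dir: north)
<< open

>> stack.push(x: north)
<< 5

>> maze.move(dir: north)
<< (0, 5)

>> maze.sense(dir: west)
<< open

>> stack.push(x: west)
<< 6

>> maze.move(dir: west)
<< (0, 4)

>> maze.sense(dir: west)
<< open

>> stack.push(x: west)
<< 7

>> maze.move(dir: west)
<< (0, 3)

>> maze.sense(dir: south)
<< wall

>> maze.sense(dir: west)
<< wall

>> stack.pop()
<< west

>> maze.move(dir: east)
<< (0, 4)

>> stack.pop()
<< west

>> maze.move(dir: east)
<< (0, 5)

>> stack.pop()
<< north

>> maze.move(dir: south)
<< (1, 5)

>> stack.pop()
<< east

>> maze.move(dir: west)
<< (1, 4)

>> stack.pop()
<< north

>> maze.move(dir: south)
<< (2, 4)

>> maze.sense(dir: west)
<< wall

>> stack.pop()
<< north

>> maze.move(dir: south)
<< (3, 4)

>> maze.sense(dir: west)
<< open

>> stack.push(x: west)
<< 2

>> maze.move(dir: west)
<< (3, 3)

>> maze.sense(dir: south)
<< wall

>> maze.sense(dir: west)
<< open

>> stack.push(x: west)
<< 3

>> maze.move(dir: west)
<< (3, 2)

>> maze.sense(dir: south)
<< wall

>> maze.sense(dir: north)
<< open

>> stack.push(x: north)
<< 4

>> maze.move(dir: north)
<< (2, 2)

>> maze.sense(dir: north)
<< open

>> stack.push(x: north)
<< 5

>> maze.move(dir: north)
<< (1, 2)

>> maze.sense(dir: west)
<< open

>> stack.push(x: west)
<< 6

>> maze.move(dir: west)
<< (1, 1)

>> maze.sense(dir: south)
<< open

>> stack.push(x: south)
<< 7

>> maze.move(dir: south)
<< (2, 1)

>> maze.sense(dir: south)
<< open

>> stack.push(x: south)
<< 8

>> maze.move(dir: south)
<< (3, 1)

>> maze.sense(dir: south)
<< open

>> stack.push(x: south)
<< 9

>> maze.move(dir: south)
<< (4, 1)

>> maze.sense(dir: west)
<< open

>> stack.push(x: west)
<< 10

>> maze.move(dir: west)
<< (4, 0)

>> maze.sense(dir: north)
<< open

>> stack.push(x: north)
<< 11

>> maze.move(dir: north)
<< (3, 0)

>> maze.sense(dir: north)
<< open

>> stack.push(x: north)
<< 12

>> maze.move(dir: north)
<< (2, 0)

>> maze.sense(dir: north)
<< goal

>> maze.move(dir: north)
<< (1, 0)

Answer: (1, 0)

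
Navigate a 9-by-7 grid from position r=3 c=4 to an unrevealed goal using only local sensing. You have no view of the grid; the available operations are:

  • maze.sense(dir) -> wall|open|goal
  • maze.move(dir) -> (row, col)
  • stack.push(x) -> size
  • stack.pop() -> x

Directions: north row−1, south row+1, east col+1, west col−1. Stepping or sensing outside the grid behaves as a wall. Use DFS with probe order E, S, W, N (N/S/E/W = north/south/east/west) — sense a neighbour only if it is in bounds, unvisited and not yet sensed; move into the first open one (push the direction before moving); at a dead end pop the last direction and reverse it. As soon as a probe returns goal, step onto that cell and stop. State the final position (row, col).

Now I run sense passing dir=east, yielding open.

I try push passing x=east, giving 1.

I try move passing dir=east, : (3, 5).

I use sense passing dir=east, → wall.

I call sense passing dir=south, and observe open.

Next I call push passing x=south, : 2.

Now I run move passing dir=south, → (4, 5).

I try sense passing dir=east, and see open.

I invoke push passing x=east, giving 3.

Next I call move passing dir=east, yielding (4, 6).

Next I call sense passing dir=south, → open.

I try push passing x=south, and get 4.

I use move passing dir=south, : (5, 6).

I call sense passing dir=south, — result: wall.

Next I call sense passing dir=west, yielding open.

I call push passing x=west, which returns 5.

Now I run move passing dir=west, and get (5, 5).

Now I run sense passing dir=south, yielding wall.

Next I call sense passing dir=west, and see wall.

I invoke pop(), → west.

I invoke move passing dir=east, and see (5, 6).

Then pop(), and get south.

Now I run move passing dir=north, yielding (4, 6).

Then pop(), and see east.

I invoke move passing dir=west, and see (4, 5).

Invoking sense passing dir=west, and observe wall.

Now I run pop(), and see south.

Invoking move passing dir=north, and observe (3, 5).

I run sense passing dir=north, → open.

Then push passing x=north, and get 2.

I invoke move passing dir=north, : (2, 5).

Next I call sense passing dir=east, which returns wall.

Calling sense passing dir=west, and see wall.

I invoke sense passing dir=north, and see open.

Invoking push passing x=north, and get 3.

I call move passing dir=north, — result: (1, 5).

Using sense passing dir=east, : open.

I use push passing x=east, — result: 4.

I invoke move passing dir=east, → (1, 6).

I call sense passing dir=north, and get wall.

Then pop(), yielding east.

Then move passing dir=west, : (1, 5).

I run sense passing dir=west, which returns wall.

I try sense passing dir=north, which returns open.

I try push passing x=north, yielding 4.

I run move passing dir=north, → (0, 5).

I call sense passing dir=west, which returns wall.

Invoking pop, and see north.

I run move passing dir=south, yielding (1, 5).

I try pop, — result: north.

I call move passing dir=south, : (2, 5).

Now I run pop(), : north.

Using move passing dir=south, — result: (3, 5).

Invoking pop(), and get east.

I invoke move passing dir=west, → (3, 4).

I use sense passing dir=west, → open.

I try push passing x=west, and see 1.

I try move passing dir=west, which returns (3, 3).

Then sense passing dir=south, and see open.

Now I run push passing x=south, which returns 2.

Now I run move passing dir=south, → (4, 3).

I try sense passing dir=south, and get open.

I try push passing x=south, and get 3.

I call move passing dir=south, which returns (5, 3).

Invoking sense passing dir=south, and see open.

Next I call push passing x=south, and get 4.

I use move passing dir=south, and observe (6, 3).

I invoke sense passing dir=east, : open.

I invoke push passing x=east, → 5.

Next I call move passing dir=east, → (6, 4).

I invoke sense passing dir=south, which returns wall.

I invoke pop, → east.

Next I call move passing dir=west, → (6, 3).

Then sense passing dir=south, giving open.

Now I run push passing x=south, — result: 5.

Next I call move passing dir=south, → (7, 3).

Using sense passing dir=south, giving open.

Next I call push passing x=south, yielding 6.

Now I run move passing dir=south, and get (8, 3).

Next I call sense passing dir=east, giving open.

I use push passing x=east, which returns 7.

Now I run move passing dir=east, which returns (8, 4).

I run sense passing dir=east, : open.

Next I call push passing x=east, and get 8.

I try move passing dir=east, — result: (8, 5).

Now I run sense passing dir=east, and observe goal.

Invoking move passing dir=east, and get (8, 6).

Answer: (8, 6)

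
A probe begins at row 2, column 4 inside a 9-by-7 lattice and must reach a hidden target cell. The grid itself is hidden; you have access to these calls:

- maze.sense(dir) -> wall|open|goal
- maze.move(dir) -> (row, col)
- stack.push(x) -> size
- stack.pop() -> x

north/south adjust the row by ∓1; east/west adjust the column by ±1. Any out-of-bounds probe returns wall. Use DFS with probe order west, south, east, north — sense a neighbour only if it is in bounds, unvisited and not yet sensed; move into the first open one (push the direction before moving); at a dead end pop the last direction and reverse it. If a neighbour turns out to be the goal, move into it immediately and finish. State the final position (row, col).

! sense(west) == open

! push(west) == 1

! move(west) == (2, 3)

! sense(west) == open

! push(west) == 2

! move(west) == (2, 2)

! sense(west) == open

! push(west) == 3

! move(west) == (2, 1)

! sense(west) == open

! push(west) == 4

! move(west) == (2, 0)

! sense(south) == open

! push(south) == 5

! move(south) == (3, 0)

! sense(south) == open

! push(south) == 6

! move(south) == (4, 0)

! sense(south) == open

! push(south) == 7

! move(south) == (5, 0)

! sense(south) == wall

! sense(east) == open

! push(east) == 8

! move(east) == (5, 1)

! sense(south) == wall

! sense(east) == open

! push(east) == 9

! move(east) == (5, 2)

! sense(south) == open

! push(south) == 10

! move(south) == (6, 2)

! sense(south) == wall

! sense(east) == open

! push(east) == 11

! move(east) == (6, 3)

! sense(south) == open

! push(south) == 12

! move(south) == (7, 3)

! sense(south) == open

! push(south) == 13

! move(south) == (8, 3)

! sense(west) == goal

! move(west) == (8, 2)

Answer: (8, 2)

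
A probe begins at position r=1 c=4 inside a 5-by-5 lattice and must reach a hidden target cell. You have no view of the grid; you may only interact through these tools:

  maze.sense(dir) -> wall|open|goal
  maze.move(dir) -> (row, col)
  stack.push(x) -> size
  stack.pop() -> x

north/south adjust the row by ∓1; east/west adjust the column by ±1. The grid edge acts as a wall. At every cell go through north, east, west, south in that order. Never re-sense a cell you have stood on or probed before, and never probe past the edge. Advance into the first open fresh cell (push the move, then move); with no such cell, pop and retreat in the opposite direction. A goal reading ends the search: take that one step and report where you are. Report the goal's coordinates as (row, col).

> sense dir=north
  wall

> sense dir=west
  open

> push x=west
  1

> move dir=west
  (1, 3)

> sense dir=north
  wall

> sense dir=west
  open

> push x=west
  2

> move dir=west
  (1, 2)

> sense dir=north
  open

> push x=north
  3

> move dir=north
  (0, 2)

> sense dir=west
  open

> push x=west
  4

> move dir=west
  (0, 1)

> sense dir=west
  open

> push x=west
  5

> move dir=west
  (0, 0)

> sense dir=south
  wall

> pop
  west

> move dir=east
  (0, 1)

> sense dir=south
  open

> push x=south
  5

> move dir=south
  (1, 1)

> sense dir=south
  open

> push x=south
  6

> move dir=south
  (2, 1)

> sense dir=east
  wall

> sense dir=west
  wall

> sense dir=south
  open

> push x=south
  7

> move dir=south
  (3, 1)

> sense dir=east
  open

> push x=east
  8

> move dir=east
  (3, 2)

> sense dir=east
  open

> push x=east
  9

> move dir=east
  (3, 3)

> sense dir=north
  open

> push x=north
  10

> move dir=north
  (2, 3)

> sense dir=east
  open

> push x=east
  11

> move dir=east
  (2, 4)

> sense dir=south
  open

> push x=south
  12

> move dir=south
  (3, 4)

> sense dir=south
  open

> push x=south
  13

> move dir=south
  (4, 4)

> sense dir=west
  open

> push x=west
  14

> move dir=west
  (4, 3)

> sense dir=west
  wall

> pop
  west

> move dir=east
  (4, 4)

> pop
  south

> move dir=north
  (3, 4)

> pop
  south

> move dir=north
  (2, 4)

> pop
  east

> move dir=west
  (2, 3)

> pop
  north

> move dir=south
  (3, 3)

> pop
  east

> move dir=west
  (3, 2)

> pop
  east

> move dir=west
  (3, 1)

> sense dir=west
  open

> push x=west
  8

> move dir=west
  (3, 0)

> sense dir=south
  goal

> move dir=south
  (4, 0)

Answer: (4, 0)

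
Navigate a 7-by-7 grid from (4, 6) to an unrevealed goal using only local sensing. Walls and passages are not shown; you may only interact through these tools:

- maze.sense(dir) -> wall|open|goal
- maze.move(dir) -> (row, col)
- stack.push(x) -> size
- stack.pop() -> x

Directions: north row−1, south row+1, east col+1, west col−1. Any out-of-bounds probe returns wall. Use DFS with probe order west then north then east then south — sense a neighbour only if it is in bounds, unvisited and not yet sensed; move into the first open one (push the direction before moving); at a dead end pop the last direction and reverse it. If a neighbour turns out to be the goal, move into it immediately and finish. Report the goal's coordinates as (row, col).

;; 1. maze.sense(dir='west') -> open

;; 2. stack.push(x='west') -> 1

;; 3. maze.move(dir='west') -> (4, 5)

;; 4. maze.sense(dir='west') -> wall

;; 5. maze.sense(dir='north') -> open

;; 6. stack.push(x='north') -> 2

;; 7. maze.move(dir='north') -> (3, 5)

;; 8. maze.sense(dir='west') -> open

;; 9. stack.push(x='west') -> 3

;; 10. maze.move(dir='west') -> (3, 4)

;; 11. maze.sense(dir='west') -> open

;; 12. stack.push(x='west') -> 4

;; 13. maze.move(dir='west') -> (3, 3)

;; 14. maze.sense(dir='west') -> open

;; 15. stack.push(x='west') -> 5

;; 16. maze.move(dir='west') -> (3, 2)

;; 17. maze.sense(dir='west') -> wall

;; 18. maze.sense(dir='north') -> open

;; 19. stack.push(x='north') -> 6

;; 20. maze.move(dir='north') -> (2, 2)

;; 21. maze.sense(dir='west') -> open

;; 22. stack.push(x='west') -> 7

;; 23. maze.move(dir='west') -> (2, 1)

;; 24. maze.sense(dir='west') -> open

;; 25. stack.push(x='west') -> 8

;; 26. maze.move(dir='west') -> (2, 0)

;; 27. maze.sense(dir='north') -> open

;; 28. stack.push(x='north') -> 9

;; 29. maze.move(dir='north') -> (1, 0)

;; 30. maze.sense(dir='north') -> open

;; 31. stack.push(x='north') -> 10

;; 32. maze.move(dir='north') -> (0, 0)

;; 33. maze.sense(dir='east') -> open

;; 34. stack.push(x='east') -> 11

;; 35. maze.move(dir='east') -> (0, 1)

;; 36. maze.sense(dir='east') -> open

;; 37. stack.push(x='east') -> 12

;; 38. maze.move(dir='east') -> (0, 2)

;; 39. maze.sense(dir='east') -> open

;; 40. stack.push(x='east') -> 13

;; 41. maze.move(dir='east') -> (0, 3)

;; 42. maze.sense(dir='east') -> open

;; 43. stack.push(x='east') -> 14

;; 44. maze.move(dir='east') -> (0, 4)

;; 45. maze.sense(dir='east') -> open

;; 46. stack.push(x='east') -> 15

;; 47. maze.move(dir='east') -> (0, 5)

;; 48. maze.sense(dir='east') -> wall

;; 49. maze.sense(dir='south') -> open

;; 50. stack.push(x='south') -> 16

;; 51. maze.move(dir='south') -> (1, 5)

;; 52. maze.sense(dir='west') -> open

;; 53. stack.push(x='west') -> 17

;; 54. maze.move(dir='west') -> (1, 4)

;; 55. maze.sense(dir='west') -> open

;; 56. stack.push(x='west') -> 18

;; 57. maze.move(dir='west') -> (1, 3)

;; 58. maze.sense(dir='west') -> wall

;; 59. maze.sense(dir='south') -> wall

;; 60. stack.pop() -> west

;; 61. maze.move(dir='east') -> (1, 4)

;; 62. maze.sense(dir='south') -> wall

;; 63. stack.pop() -> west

;; 64. maze.move(dir='east') -> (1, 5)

;; 65. maze.sense(dir='east') -> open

;; 66. stack.push(x='east') -> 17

;; 67. maze.move(dir='east') -> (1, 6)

;; 68. maze.sense(dir='south') -> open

;; 69. stack.push(x='south') -> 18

;; 70. maze.move(dir='south') -> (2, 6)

;; 71. maze.sense(dir='west') -> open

;; 72. stack.push(x='west') -> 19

;; 73. maze.move(dir='west') -> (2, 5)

;; 74. stack.pop() -> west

;; 75. maze.move(dir='east') -> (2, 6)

;; 76. maze.sense(dir='south') -> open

;; 77. stack.push(x='south') -> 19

;; 78. maze.move(dir='south') -> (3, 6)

;; 79. stack.pop() -> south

;; 80. maze.move(dir='north') -> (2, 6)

;; 81. stack.pop() -> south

;; 82. maze.move(dir='north') -> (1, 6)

;; 83. stack.pop() -> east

;; 84. maze.move(dir='west') -> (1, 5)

;; 85. stack.pop() -> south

;; 86. maze.move(dir='north') -> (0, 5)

;; 87. stack.pop() -> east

;; 88. maze.move(dir='west') -> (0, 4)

;; 89. stack.pop() -> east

;; 90. maze.move(dir='west') -> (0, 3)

;; 91. stack.pop() -> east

;; 92. maze.move(dir='west') -> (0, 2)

;; 93. stack.pop() -> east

;; 94. maze.move(dir='west') -> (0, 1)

;; 95. maze.sense(dir='south') -> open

;; 96. stack.push(x='south') -> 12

;; 97. maze.move(dir='south') -> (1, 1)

;; 98. stack.pop() -> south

;; 99. maze.move(dir='north') -> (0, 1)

;; 100. stack.pop() -> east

;; 101. maze.move(dir='west') -> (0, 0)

;; 102. stack.pop() -> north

;; 103. maze.move(dir='south') -> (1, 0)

;; 104. stack.pop() -> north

;; 105. maze.move(dir='south') -> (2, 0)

;; 106. maze.sense(dir='south') -> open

;; 107. stack.push(x='south') -> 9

;; 108. maze.move(dir='south') -> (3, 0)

;; 109. maze.sense(dir='south') -> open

;; 110. stack.push(x='south') -> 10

;; 111. maze.move(dir='south') -> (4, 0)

;; 112. maze.sense(dir='east') -> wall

;; 113. maze.sense(dir='south') -> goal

;; 114. maze.move(dir='south') -> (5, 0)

Answer: (5, 0)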